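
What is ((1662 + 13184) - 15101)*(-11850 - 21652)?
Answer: 8543010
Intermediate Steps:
((1662 + 13184) - 15101)*(-11850 - 21652) = (14846 - 15101)*(-33502) = -255*(-33502) = 8543010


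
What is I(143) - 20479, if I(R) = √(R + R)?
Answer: -20479 + √286 ≈ -20462.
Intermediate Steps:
I(R) = √2*√R (I(R) = √(2*R) = √2*√R)
I(143) - 20479 = √2*√143 - 20479 = √286 - 20479 = -20479 + √286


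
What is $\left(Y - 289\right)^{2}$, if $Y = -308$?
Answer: $356409$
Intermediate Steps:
$\left(Y - 289\right)^{2} = \left(-308 - 289\right)^{2} = \left(-597\right)^{2} = 356409$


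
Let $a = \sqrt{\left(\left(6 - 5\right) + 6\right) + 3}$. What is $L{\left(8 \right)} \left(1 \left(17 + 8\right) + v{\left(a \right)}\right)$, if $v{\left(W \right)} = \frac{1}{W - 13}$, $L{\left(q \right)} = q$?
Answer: $\frac{31696}{159} - \frac{8 \sqrt{10}}{159} \approx 199.19$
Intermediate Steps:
$a = \sqrt{10}$ ($a = \sqrt{\left(1 + 6\right) + 3} = \sqrt{7 + 3} = \sqrt{10} \approx 3.1623$)
$v{\left(W \right)} = \frac{1}{-13 + W}$
$L{\left(8 \right)} \left(1 \left(17 + 8\right) + v{\left(a \right)}\right) = 8 \left(1 \left(17 + 8\right) + \frac{1}{-13 + \sqrt{10}}\right) = 8 \left(1 \cdot 25 + \frac{1}{-13 + \sqrt{10}}\right) = 8 \left(25 + \frac{1}{-13 + \sqrt{10}}\right) = 200 + \frac{8}{-13 + \sqrt{10}}$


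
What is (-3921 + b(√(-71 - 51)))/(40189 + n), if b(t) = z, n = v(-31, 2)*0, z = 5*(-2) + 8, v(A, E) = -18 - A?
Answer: -3923/40189 ≈ -0.097614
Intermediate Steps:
z = -2 (z = -10 + 8 = -2)
n = 0 (n = (-18 - 1*(-31))*0 = (-18 + 31)*0 = 13*0 = 0)
b(t) = -2
(-3921 + b(√(-71 - 51)))/(40189 + n) = (-3921 - 2)/(40189 + 0) = -3923/40189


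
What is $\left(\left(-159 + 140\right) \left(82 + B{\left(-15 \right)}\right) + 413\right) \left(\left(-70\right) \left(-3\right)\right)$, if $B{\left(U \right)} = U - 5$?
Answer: $-160650$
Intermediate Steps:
$B{\left(U \right)} = -5 + U$ ($B{\left(U \right)} = U - 5 = -5 + U$)
$\left(\left(-159 + 140\right) \left(82 + B{\left(-15 \right)}\right) + 413\right) \left(\left(-70\right) \left(-3\right)\right) = \left(\left(-159 + 140\right) \left(82 - 20\right) + 413\right) \left(\left(-70\right) \left(-3\right)\right) = \left(- 19 \left(82 - 20\right) + 413\right) 210 = \left(\left(-19\right) 62 + 413\right) 210 = \left(-1178 + 413\right) 210 = \left(-765\right) 210 = -160650$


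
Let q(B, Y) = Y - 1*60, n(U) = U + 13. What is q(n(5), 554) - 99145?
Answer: -98651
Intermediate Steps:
n(U) = 13 + U
q(B, Y) = -60 + Y (q(B, Y) = Y - 60 = -60 + Y)
q(n(5), 554) - 99145 = (-60 + 554) - 99145 = 494 - 99145 = -98651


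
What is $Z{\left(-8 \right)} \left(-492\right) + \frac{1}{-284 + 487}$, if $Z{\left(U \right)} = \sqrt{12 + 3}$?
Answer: $\frac{1}{203} - 492 \sqrt{15} \approx -1905.5$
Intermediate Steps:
$Z{\left(U \right)} = \sqrt{15}$
$Z{\left(-8 \right)} \left(-492\right) + \frac{1}{-284 + 487} = \sqrt{15} \left(-492\right) + \frac{1}{-284 + 487} = - 492 \sqrt{15} + \frac{1}{203} = \frac{1}{203} - 492 \sqrt{15}$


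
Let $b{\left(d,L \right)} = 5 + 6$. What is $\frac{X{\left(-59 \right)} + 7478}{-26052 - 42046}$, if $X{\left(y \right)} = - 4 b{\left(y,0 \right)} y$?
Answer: $- \frac{5037}{34049} \approx -0.14793$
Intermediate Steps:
$b{\left(d,L \right)} = 11$
$X{\left(y \right)} = - 44 y$ ($X{\left(y \right)} = \left(-4\right) 11 y = - 44 y$)
$\frac{X{\left(-59 \right)} + 7478}{-26052 - 42046} = \frac{\left(-44\right) \left(-59\right) + 7478}{-26052 - 42046} = \frac{2596 + 7478}{-68098} = 10074 \left(- \frac{1}{68098}\right) = - \frac{5037}{34049}$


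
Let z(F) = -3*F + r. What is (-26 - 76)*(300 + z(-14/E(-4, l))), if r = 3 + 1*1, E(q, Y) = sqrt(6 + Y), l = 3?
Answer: -32436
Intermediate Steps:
r = 4 (r = 3 + 1 = 4)
z(F) = 4 - 3*F (z(F) = -3*F + 4 = 4 - 3*F)
(-26 - 76)*(300 + z(-14/E(-4, l))) = (-26 - 76)*(300 + (4 - (-42)/(sqrt(6 + 3)))) = -102*(300 + (4 - (-42)/(sqrt(9)))) = -102*(300 + (4 - (-42)/3)) = -102*(300 + (4 - 3*(-14/3))) = -102*(300 + (4 + 14)) = -102*(300 + 18) = -102*318 = -32436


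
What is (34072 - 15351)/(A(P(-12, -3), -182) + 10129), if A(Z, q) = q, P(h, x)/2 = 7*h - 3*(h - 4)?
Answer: 18721/9947 ≈ 1.8821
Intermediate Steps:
P(h, x) = 24 + 8*h (P(h, x) = 2*(7*h - 3*(h - 4)) = 2*(7*h - 3*(-4 + h)) = 2*(7*h + (12 - 3*h)) = 2*(12 + 4*h) = 24 + 8*h)
(34072 - 15351)/(A(P(-12, -3), -182) + 10129) = (34072 - 15351)/(-182 + 10129) = 18721/9947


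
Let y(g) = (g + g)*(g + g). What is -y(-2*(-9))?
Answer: -1296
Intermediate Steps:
y(g) = 4*g² (y(g) = (2*g)*(2*g) = 4*g²)
-y(-2*(-9)) = -4*(-2*(-9))² = -4*18² = -4*324 = -1*1296 = -1296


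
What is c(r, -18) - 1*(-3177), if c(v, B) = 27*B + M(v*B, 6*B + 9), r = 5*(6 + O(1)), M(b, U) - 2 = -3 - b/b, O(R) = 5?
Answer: 2689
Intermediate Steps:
M(b, U) = -2 (M(b, U) = 2 + (-3 - b/b) = 2 + (-3 - 1*1) = 2 + (-3 - 1) = 2 - 4 = -2)
r = 55 (r = 5*(6 + 5) = 5*11 = 55)
c(v, B) = -2 + 27*B (c(v, B) = 27*B - 2 = -2 + 27*B)
c(r, -18) - 1*(-3177) = (-2 + 27*(-18)) - 1*(-3177) = (-2 - 486) + 3177 = -488 + 3177 = 2689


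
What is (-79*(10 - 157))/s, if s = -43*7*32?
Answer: -1659/1376 ≈ -1.2057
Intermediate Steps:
s = -9632 (s = -301*32 = -9632)
(-79*(10 - 157))/s = -79*(10 - 157)/(-9632) = -79*(-147)*(-1/9632) = 11613*(-1/9632) = -1659/1376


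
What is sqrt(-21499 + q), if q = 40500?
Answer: sqrt(19001) ≈ 137.84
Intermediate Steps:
sqrt(-21499 + q) = sqrt(-21499 + 40500) = sqrt(19001)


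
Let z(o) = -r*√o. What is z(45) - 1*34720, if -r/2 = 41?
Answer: -34720 + 246*√5 ≈ -34170.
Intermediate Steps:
r = -82 (r = -2*41 = -82)
z(o) = 82*√o (z(o) = -(-82)*√o = 82*√o)
z(45) - 1*34720 = 82*√45 - 1*34720 = 82*(3*√5) - 34720 = 246*√5 - 34720 = -34720 + 246*√5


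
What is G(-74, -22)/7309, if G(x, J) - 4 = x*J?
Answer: 1632/7309 ≈ 0.22329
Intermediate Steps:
G(x, J) = 4 + J*x (G(x, J) = 4 + x*J = 4 + J*x)
G(-74, -22)/7309 = (4 - 22*(-74))/7309 = (4 + 1628)*(1/7309) = 1632*(1/7309) = 1632/7309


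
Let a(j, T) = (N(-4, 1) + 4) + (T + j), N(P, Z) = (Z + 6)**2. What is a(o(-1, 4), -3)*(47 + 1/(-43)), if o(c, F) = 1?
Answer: 103020/43 ≈ 2395.8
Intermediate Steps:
N(P, Z) = (6 + Z)**2
a(j, T) = 53 + T + j (a(j, T) = ((6 + 1)**2 + 4) + (T + j) = (7**2 + 4) + (T + j) = (49 + 4) + (T + j) = 53 + (T + j) = 53 + T + j)
a(o(-1, 4), -3)*(47 + 1/(-43)) = (53 - 3 + 1)*(47 + 1/(-43)) = 51*(47 - 1/43) = 51*(2020/43) = 103020/43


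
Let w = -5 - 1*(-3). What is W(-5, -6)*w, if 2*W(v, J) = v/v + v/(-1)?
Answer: -6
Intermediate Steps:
w = -2 (w = -5 + 3 = -2)
W(v, J) = ½ - v/2 (W(v, J) = (v/v + v/(-1))/2 = (1 + v*(-1))/2 = (1 - v)/2 = ½ - v/2)
W(-5, -6)*w = (½ - ½*(-5))*(-2) = (½ + 5/2)*(-2) = 3*(-2) = -6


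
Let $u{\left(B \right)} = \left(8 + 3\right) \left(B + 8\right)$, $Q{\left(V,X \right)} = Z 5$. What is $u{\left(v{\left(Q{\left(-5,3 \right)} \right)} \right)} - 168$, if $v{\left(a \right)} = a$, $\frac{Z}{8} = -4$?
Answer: $-1840$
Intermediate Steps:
$Z = -32$ ($Z = 8 \left(-4\right) = -32$)
$Q{\left(V,X \right)} = -160$ ($Q{\left(V,X \right)} = \left(-32\right) 5 = -160$)
$u{\left(B \right)} = 88 + 11 B$ ($u{\left(B \right)} = 11 \left(8 + B\right) = 88 + 11 B$)
$u{\left(v{\left(Q{\left(-5,3 \right)} \right)} \right)} - 168 = \left(88 + 11 \left(-160\right)\right) - 168 = \left(88 - 1760\right) - 168 = -1672 - 168 = -1840$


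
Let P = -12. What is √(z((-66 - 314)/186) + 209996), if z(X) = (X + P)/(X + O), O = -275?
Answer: √139402775558190/25765 ≈ 458.25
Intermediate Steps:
z(X) = (-12 + X)/(-275 + X) (z(X) = (X - 12)/(X - 275) = (-12 + X)/(-275 + X))
√(z((-66 - 314)/186) + 209996) = √((-12 + (-66 - 314)/186)/(-275 + (-66 - 314)/186) + 209996) = √((-12 - 380*1/186)/(-275 - 380*1/186) + 209996) = √((-12 - 190/93)/(-275 - 190/93) + 209996) = √(-1306/93/(-25765/93) + 209996) = √(-93/25765*(-1306/93) + 209996) = √(1306/25765 + 209996) = √(5410548246/25765) = √139402775558190/25765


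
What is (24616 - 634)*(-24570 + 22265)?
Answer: -55278510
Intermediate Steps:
(24616 - 634)*(-24570 + 22265) = 23982*(-2305) = -55278510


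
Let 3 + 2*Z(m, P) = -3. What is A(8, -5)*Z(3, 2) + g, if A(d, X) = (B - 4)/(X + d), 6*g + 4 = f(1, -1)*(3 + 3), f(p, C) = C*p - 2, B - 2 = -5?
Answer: 10/3 ≈ 3.3333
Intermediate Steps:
B = -3 (B = 2 - 5 = -3)
f(p, C) = -2 + C*p
Z(m, P) = -3 (Z(m, P) = -3/2 + (1/2)*(-3) = -3/2 - 3/2 = -3)
g = -11/3 (g = -2/3 + ((-2 - 1*1)*(3 + 3))/6 = -2/3 + ((-2 - 1)*6)/6 = -2/3 + (-3*6)/6 = -2/3 + (1/6)*(-18) = -2/3 - 3 = -11/3 ≈ -3.6667)
A(d, X) = -7/(X + d) (A(d, X) = (-3 - 4)/(X + d) = -7/(X + d))
A(8, -5)*Z(3, 2) + g = -7/(-5 + 8)*(-3) - 11/3 = -7/3*(-3) - 11/3 = 7 - 11/3 = 10/3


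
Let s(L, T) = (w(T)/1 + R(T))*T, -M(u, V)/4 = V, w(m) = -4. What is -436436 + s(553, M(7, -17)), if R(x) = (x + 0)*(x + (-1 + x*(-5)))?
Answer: -1699060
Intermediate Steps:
M(u, V) = -4*V
R(x) = x*(-1 - 4*x) (R(x) = x*(x + (-1 - 5*x)) = x*(-1 - 4*x))
s(L, T) = T*(-4 - T*(1 + 4*T)) (s(L, T) = (-4/1 - T*(1 + 4*T))*T = (-4*1 - T*(1 + 4*T))*T = (-4 - T*(1 + 4*T))*T = T*(-4 - T*(1 + 4*T)))
-436436 + s(553, M(7, -17)) = -436436 - (-4*(-17))*(4 + (-4*(-17))*(1 + 4*(-4*(-17)))) = -436436 - 1*68*(4 + 68*(1 + 4*68)) = -436436 - 1*68*(4 + 68*(1 + 272)) = -436436 - 1*68*(4 + 68*273) = -436436 - 1*68*(4 + 18564) = -436436 - 1*68*18568 = -436436 - 1262624 = -1699060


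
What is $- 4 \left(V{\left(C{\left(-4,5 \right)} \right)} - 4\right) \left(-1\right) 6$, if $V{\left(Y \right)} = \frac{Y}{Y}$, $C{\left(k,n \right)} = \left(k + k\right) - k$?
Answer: $-72$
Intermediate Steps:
$C{\left(k,n \right)} = k$ ($C{\left(k,n \right)} = 2 k - k = k$)
$V{\left(Y \right)} = 1$
$- 4 \left(V{\left(C{\left(-4,5 \right)} \right)} - 4\right) \left(-1\right) 6 = - 4 \left(1 - 4\right) \left(-1\right) 6 = \left(-4\right) \left(-3\right) \left(-1\right) 6 = 12 \left(-1\right) 6 = \left(-12\right) 6 = -72$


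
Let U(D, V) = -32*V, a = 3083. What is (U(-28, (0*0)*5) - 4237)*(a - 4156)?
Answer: 4546301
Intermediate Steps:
(U(-28, (0*0)*5) - 4237)*(a - 4156) = (-32*0*0*5 - 4237)*(3083 - 4156) = (-0*5 - 4237)*(-1073) = (-32*0 - 4237)*(-1073) = (0 - 4237)*(-1073) = -4237*(-1073) = 4546301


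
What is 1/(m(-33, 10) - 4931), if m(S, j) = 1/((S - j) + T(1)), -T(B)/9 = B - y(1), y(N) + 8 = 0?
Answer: -124/611445 ≈ -0.00020280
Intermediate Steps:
y(N) = -8 (y(N) = -8 + 0 = -8)
T(B) = -72 - 9*B (T(B) = -9*(B - 1*(-8)) = -9*(B + 8) = -9*(8 + B) = -72 - 9*B)
m(S, j) = 1/(-81 + S - j) (m(S, j) = 1/((S - j) + (-72 - 9*1)) = 1/((S - j) + (-72 - 9)) = 1/((S - j) - 81) = 1/(-81 + S - j))
1/(m(-33, 10) - 4931) = 1/(-1/(81 + 10 - 1*(-33)) - 4931) = 1/(-1/(81 + 10 + 33) - 4931) = 1/(-1/124 - 4931) = 1/(-611445/124) = -124/611445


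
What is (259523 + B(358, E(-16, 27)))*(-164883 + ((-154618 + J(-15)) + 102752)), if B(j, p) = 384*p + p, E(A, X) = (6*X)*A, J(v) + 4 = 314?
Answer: 159817908283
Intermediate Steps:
J(v) = 310 (J(v) = -4 + 314 = 310)
E(A, X) = 6*A*X
B(j, p) = 385*p
(259523 + B(358, E(-16, 27)))*(-164883 + ((-154618 + J(-15)) + 102752)) = (259523 + 385*(6*(-16)*27))*(-164883 + ((-154618 + 310) + 102752)) = (259523 + 385*(-2592))*(-164883 + (-154308 + 102752)) = (259523 - 997920)*(-164883 - 51556) = -738397*(-216439) = 159817908283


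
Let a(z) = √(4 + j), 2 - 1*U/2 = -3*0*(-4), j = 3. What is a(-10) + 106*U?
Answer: 424 + √7 ≈ 426.65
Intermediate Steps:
U = 4 (U = 4 - 2*(-3*0)*(-4) = 4 - 0*(-4) = 4 - 2*0 = 4 + 0 = 4)
a(z) = √7 (a(z) = √(4 + 3) = √7)
a(-10) + 106*U = √7 + 106*4 = √7 + 424 = 424 + √7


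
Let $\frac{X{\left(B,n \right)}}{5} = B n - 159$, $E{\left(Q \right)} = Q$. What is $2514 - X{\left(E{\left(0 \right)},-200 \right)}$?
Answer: $3309$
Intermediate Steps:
$X{\left(B,n \right)} = -795 + 5 B n$ ($X{\left(B,n \right)} = 5 \left(B n - 159\right) = 5 \left(-159 + B n\right) = -795 + 5 B n$)
$2514 - X{\left(E{\left(0 \right)},-200 \right)} = 2514 - \left(-795 + 5 \cdot 0 \left(-200\right)\right) = 2514 - \left(-795 + 0\right) = 2514 - -795 = 2514 + 795 = 3309$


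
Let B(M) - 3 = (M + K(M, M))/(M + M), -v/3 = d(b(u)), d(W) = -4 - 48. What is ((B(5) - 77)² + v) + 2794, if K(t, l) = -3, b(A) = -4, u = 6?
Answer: 209911/25 ≈ 8396.4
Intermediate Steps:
d(W) = -52
v = 156 (v = -3*(-52) = 156)
B(M) = 3 + (-3 + M)/(2*M) (B(M) = 3 + (M - 3)/(M + M) = 3 + (-3 + M)/((2*M)) = 3 + (-3 + M)*(1/(2*M)) = 3 + (-3 + M)/(2*M))
((B(5) - 77)² + v) + 2794 = (((½)*(-3 + 7*5)/5 - 77)² + 156) + 2794 = (((½)*(⅕)*(-3 + 35) - 77)² + 156) + 2794 = (((½)*(⅕)*32 - 77)² + 156) + 2794 = ((16/5 - 77)² + 156) + 2794 = ((-369/5)² + 156) + 2794 = (136161/25 + 156) + 2794 = 140061/25 + 2794 = 209911/25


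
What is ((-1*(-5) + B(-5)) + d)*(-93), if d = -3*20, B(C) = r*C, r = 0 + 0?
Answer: 5115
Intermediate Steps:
r = 0
B(C) = 0 (B(C) = 0*C = 0)
d = -60
((-1*(-5) + B(-5)) + d)*(-93) = ((-1*(-5) + 0) - 60)*(-93) = ((5 + 0) - 60)*(-93) = (5 - 60)*(-93) = -55*(-93) = 5115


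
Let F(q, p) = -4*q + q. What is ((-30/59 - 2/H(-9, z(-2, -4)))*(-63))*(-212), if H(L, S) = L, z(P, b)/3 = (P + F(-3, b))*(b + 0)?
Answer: -225568/59 ≈ -3823.2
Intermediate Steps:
F(q, p) = -3*q
z(P, b) = 3*b*(9 + P) (z(P, b) = 3*((P - 3*(-3))*(b + 0)) = 3*((P + 9)*b) = 3*((9 + P)*b) = 3*(b*(9 + P)) = 3*b*(9 + P))
((-30/59 - 2/H(-9, z(-2, -4)))*(-63))*(-212) = ((-30/59 - 2/(-9))*(-63))*(-212) = ((-30*1/59 - 2*(-⅑))*(-63))*(-212) = ((-30/59 + 2/9)*(-63))*(-212) = -152/531*(-63)*(-212) = (1064/59)*(-212) = -225568/59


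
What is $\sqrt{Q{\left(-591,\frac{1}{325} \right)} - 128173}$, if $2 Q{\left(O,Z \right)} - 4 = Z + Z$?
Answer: $\frac{i \sqrt{541522462}}{65} \approx 358.01 i$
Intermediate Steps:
$Q{\left(O,Z \right)} = 2 + Z$ ($Q{\left(O,Z \right)} = 2 + \frac{Z + Z}{2} = 2 + \frac{2 Z}{2} = 2 + Z$)
$\sqrt{Q{\left(-591,\frac{1}{325} \right)} - 128173} = \sqrt{\left(2 + \frac{1}{325}\right) - 128173} = \sqrt{\frac{651}{325} - 128173} = \sqrt{- \frac{41655574}{325}} = \frac{i \sqrt{541522462}}{65}$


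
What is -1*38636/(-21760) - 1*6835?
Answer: -37172741/5440 ≈ -6833.2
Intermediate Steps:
-1*38636/(-21760) - 1*6835 = -38636*(-1/21760) - 6835 = 9659/5440 - 6835 = -37172741/5440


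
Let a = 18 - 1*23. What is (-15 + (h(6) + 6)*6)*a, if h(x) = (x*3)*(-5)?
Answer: 2595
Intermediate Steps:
h(x) = -15*x (h(x) = (3*x)*(-5) = -15*x)
a = -5 (a = 18 - 23 = -5)
(-15 + (h(6) + 6)*6)*a = (-15 + (-15*6 + 6)*6)*(-5) = (-15 + (-90 + 6)*6)*(-5) = (-15 - 84*6)*(-5) = (-15 - 504)*(-5) = -519*(-5) = 2595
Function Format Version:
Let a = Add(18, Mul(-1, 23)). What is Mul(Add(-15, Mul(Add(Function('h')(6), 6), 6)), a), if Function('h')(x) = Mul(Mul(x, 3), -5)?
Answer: 2595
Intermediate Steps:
Function('h')(x) = Mul(-15, x) (Function('h')(x) = Mul(Mul(3, x), -5) = Mul(-15, x))
a = -5 (a = Add(18, -23) = -5)
Mul(Add(-15, Mul(Add(Function('h')(6), 6), 6)), a) = Mul(Add(-15, Mul(Add(Mul(-15, 6), 6), 6)), -5) = Mul(Add(-15, Mul(Add(-90, 6), 6)), -5) = Mul(Add(-15, Mul(-84, 6)), -5) = Mul(Add(-15, -504), -5) = Mul(-519, -5) = 2595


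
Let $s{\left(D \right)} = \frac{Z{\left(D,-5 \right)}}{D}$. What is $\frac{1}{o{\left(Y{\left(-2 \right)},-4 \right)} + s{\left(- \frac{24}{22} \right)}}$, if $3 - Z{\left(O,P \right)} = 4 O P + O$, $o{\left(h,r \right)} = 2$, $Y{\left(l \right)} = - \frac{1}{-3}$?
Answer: $\frac{4}{73} \approx 0.054795$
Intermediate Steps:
$Y{\left(l \right)} = \frac{1}{3}$ ($Y{\left(l \right)} = \left(-1\right) \left(- \frac{1}{3}\right) = \frac{1}{3}$)
$Z{\left(O,P \right)} = 3 - O - 4 O P$ ($Z{\left(O,P \right)} = 3 - \left(4 O P + O\right) = 3 - \left(O + 4 O P\right) = 3 - O - 4 O P$)
$s{\left(D \right)} = \frac{3 + 19 D}{D}$ ($s{\left(D \right)} = \frac{3 - D - 4 D \left(-5\right)}{D} = \frac{3 - D + 20 D}{D} = \frac{3 + 19 D}{D}$)
$\frac{1}{o{\left(Y{\left(-2 \right)},-4 \right)} + s{\left(- \frac{24}{22} \right)}} = \frac{1}{2 + \left(19 + \frac{3}{\left(-24\right) \frac{1}{22}}\right)} = \frac{1}{2 + \left(19 + \frac{3}{- \frac{12}{11}}\right)} = \frac{1}{2 + \left(19 + 3 \left(- \frac{11}{12}\right)\right)} = \frac{1}{2 + \left(19 - \frac{11}{4}\right)} = \frac{1}{2 + \frac{65}{4}} = \frac{1}{\frac{73}{4}} = \frac{4}{73}$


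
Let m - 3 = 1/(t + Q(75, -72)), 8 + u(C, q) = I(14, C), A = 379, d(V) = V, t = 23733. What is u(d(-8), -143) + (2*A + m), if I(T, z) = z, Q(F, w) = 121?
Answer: 17771231/23854 ≈ 745.00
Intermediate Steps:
u(C, q) = -8 + C
m = 71563/23854 (m = 3 + 1/(23733 + 121) = 3 + 1/23854 = 71563/23854 ≈ 3.0000)
u(d(-8), -143) + (2*A + m) = (-8 - 8) + (2*379 + 71563/23854) = -16 + (758 + 71563/23854) = -16 + 18152895/23854 = 17771231/23854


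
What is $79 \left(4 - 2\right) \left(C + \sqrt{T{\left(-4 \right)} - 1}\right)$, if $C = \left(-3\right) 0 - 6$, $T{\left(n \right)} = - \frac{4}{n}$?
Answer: $-948$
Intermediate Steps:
$C = -6$ ($C = 0 - 6 = -6$)
$79 \left(4 - 2\right) \left(C + \sqrt{T{\left(-4 \right)} - 1}\right) = 79 \left(4 - 2\right) \left(-6 + \sqrt{- \frac{4}{-4} - 1}\right) = 79 \cdot 2 \left(-6 + \sqrt{\left(-4\right) \left(- \frac{1}{4}\right) - 1}\right) = 79 \cdot 2 \left(-6 + \sqrt{1 - 1}\right) = 79 \cdot 2 \left(-6 + \sqrt{0}\right) = 79 \cdot 2 \left(-6 + 0\right) = 79 \cdot 2 \left(-6\right) = 79 \left(-12\right) = -948$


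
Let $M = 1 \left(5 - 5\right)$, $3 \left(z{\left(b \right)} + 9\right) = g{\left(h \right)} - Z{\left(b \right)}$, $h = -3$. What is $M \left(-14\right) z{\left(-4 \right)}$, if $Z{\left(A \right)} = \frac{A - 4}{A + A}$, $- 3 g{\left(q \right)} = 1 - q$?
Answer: $0$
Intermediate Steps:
$g{\left(q \right)} = - \frac{1}{3} + \frac{q}{3}$ ($g{\left(q \right)} = - \frac{1 - q}{3} = - \frac{1}{3} + \frac{q}{3}$)
$Z{\left(A \right)} = \frac{-4 + A}{2 A}$
$z{\left(b \right)} = - \frac{85}{9} - \frac{-4 + b}{6 b}$ ($z{\left(b \right)} = -9 + \frac{\left(- \frac{1}{3} + \frac{1}{3} \left(-3\right)\right) - \frac{-4 + b}{2 b}}{3} = -9 + \frac{\left(- \frac{1}{3} - 1\right) - \frac{-4 + b}{2 b}}{3} = -9 + \frac{- \frac{4}{3} - \frac{-4 + b}{2 b}}{3} = -9 - \left(\frac{4}{9} + \frac{-4 + b}{6 b}\right) = - \frac{85}{9} - \frac{-4 + b}{6 b}$)
$M = 0$ ($M = 1 \cdot 0 = 0$)
$M \left(-14\right) z{\left(-4 \right)} = 0 \left(-14\right) \frac{12 - -692}{18 \left(-4\right)} = 0 \cdot \frac{1}{18} \left(- \frac{1}{4}\right) \left(12 + 692\right) = 0 \cdot \frac{1}{18} \left(- \frac{1}{4}\right) 704 = 0 \left(- \frac{88}{9}\right) = 0$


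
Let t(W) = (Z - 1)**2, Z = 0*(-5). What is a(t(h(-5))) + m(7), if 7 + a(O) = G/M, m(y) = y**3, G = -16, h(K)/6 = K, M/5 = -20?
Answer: 8404/25 ≈ 336.16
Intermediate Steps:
Z = 0
M = -100 (M = 5*(-20) = -100)
h(K) = 6*K
t(W) = 1 (t(W) = (0 - 1)**2 = (-1)**2 = 1)
a(O) = -171/25 (a(O) = -7 - 16/(-100) = -7 - 16*(-1/100) = -7 + 4/25 = -171/25)
a(t(h(-5))) + m(7) = -171/25 + 7**3 = -171/25 + 343 = 8404/25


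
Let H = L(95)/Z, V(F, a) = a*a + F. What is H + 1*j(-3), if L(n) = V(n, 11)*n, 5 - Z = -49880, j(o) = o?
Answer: -25827/9977 ≈ -2.5887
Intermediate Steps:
V(F, a) = F + a² (V(F, a) = a² + F = F + a²)
Z = 49885 (Z = 5 - 1*(-49880) = 5 + 49880 = 49885)
L(n) = n*(121 + n) (L(n) = (n + 11²)*n = (n + 121)*n = (121 + n)*n = n*(121 + n))
H = 4104/9977 (H = (95*(121 + 95))/49885 = (95*216)*(1/49885) = 20520*(1/49885) = 4104/9977 ≈ 0.41135)
H + 1*j(-3) = 4104/9977 + 1*(-3) = 4104/9977 - 3 = -25827/9977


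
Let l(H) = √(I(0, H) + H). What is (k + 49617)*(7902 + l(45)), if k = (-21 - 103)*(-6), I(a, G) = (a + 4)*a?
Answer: 397952622 + 151083*√5 ≈ 3.9829e+8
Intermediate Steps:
I(a, G) = a*(4 + a) (I(a, G) = (4 + a)*a = a*(4 + a))
l(H) = √H (l(H) = √(0*(4 + 0) + H) = √(0*4 + H) = √(0 + H) = √H)
k = 744 (k = -124*(-6) = 744)
(k + 49617)*(7902 + l(45)) = (744 + 49617)*(7902 + √45) = 50361*(7902 + 3*√5) = 397952622 + 151083*√5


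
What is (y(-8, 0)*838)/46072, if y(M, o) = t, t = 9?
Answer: 3771/23036 ≈ 0.16370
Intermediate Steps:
y(M, o) = 9
(y(-8, 0)*838)/46072 = (9*838)/46072 = 7542*(1/46072) = 3771/23036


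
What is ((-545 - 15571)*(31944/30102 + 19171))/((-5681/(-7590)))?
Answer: -511545308602680/1239199 ≈ -4.1280e+8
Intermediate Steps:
((-545 - 15571)*(31944/30102 + 19171))/((-5681/(-7590))) = (-16116*(31944*(1/30102) + 19171))/((-5681*(-1/7590))) = (-16116*(5324/5017 + 19171))/(247/330) = -16116*96186231/5017*(330/247) = -1550137298796/5017*330/247 = -511545308602680/1239199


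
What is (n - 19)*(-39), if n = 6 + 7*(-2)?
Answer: 1053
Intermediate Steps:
n = -8 (n = 6 - 14 = -8)
(n - 19)*(-39) = (-8 - 19)*(-39) = -27*(-39) = 1053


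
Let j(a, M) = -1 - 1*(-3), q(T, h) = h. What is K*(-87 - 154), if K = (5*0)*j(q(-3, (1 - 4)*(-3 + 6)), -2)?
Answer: 0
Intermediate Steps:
j(a, M) = 2 (j(a, M) = -1 + 3 = 2)
K = 0 (K = (5*0)*2 = 0*2 = 0)
K*(-87 - 154) = 0*(-87 - 154) = 0*(-241) = 0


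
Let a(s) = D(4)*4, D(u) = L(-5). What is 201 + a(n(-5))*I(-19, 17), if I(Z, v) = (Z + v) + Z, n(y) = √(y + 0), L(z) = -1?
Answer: 285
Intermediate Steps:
D(u) = -1
n(y) = √y
a(s) = -4 (a(s) = -1*4 = -4)
I(Z, v) = v + 2*Z
201 + a(n(-5))*I(-19, 17) = 201 - 4*(17 + 2*(-19)) = 201 - 4*(17 - 38) = 201 - 4*(-21) = 201 + 84 = 285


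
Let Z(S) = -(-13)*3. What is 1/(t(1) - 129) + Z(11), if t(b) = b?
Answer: 4991/128 ≈ 38.992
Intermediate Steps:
Z(S) = 39 (Z(S) = -1*(-39) = 39)
1/(t(1) - 129) + Z(11) = 1/(1 - 129) + 39 = 1/(-128) + 39 = -1/128 + 39 = 4991/128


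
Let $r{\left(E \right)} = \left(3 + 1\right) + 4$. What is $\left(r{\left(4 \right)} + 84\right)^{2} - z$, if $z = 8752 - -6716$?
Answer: $-7004$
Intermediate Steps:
$z = 15468$ ($z = 8752 + 6716 = 15468$)
$r{\left(E \right)} = 8$ ($r{\left(E \right)} = 4 + 4 = 8$)
$\left(r{\left(4 \right)} + 84\right)^{2} - z = \left(8 + 84\right)^{2} - 15468 = 92^{2} - 15468 = 8464 - 15468 = -7004$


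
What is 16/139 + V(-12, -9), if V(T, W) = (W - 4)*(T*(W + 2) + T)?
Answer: -130088/139 ≈ -935.88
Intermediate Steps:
V(T, W) = (-4 + W)*(T + T*(2 + W)) (V(T, W) = (-4 + W)*(T*(2 + W) + T) = (-4 + W)*(T + T*(2 + W)))
16/139 + V(-12, -9) = 16/139 - 12*(-12 + (-9)² - 1*(-9)) = (1/139)*16 - 12*(-12 + 81 + 9) = 16/139 - 12*78 = 16/139 - 936 = -130088/139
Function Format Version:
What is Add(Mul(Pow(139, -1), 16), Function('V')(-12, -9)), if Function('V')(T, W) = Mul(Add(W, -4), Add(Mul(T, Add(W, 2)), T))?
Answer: Rational(-130088, 139) ≈ -935.88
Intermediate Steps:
Function('V')(T, W) = Mul(Add(-4, W), Add(T, Mul(T, Add(2, W)))) (Function('V')(T, W) = Mul(Add(-4, W), Add(Mul(T, Add(2, W)), T)) = Mul(Add(-4, W), Add(T, Mul(T, Add(2, W)))))
Add(Mul(Pow(139, -1), 16), Function('V')(-12, -9)) = Add(Mul(Pow(139, -1), 16), Mul(-12, Add(-12, Pow(-9, 2), Mul(-1, -9)))) = Add(Mul(Rational(1, 139), 16), Mul(-12, Add(-12, 81, 9))) = Add(Rational(16, 139), Mul(-12, 78)) = Add(Rational(16, 139), -936) = Rational(-130088, 139)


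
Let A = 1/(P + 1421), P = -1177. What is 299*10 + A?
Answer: 729561/244 ≈ 2990.0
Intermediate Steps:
A = 1/244 (A = 1/(-1177 + 1421) = 1/244 ≈ 0.0040984)
299*10 + A = 299*10 + 1/244 = 2990 + 1/244 = 729561/244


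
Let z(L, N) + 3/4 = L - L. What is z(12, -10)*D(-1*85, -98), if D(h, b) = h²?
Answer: -21675/4 ≈ -5418.8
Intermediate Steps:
z(L, N) = -¾ (z(L, N) = -¾ + (L - L) = -¾ + 0 = -¾)
z(12, -10)*D(-1*85, -98) = -3*(-1*85)²/4 = -¾*(-85)² = -¾*7225 = -21675/4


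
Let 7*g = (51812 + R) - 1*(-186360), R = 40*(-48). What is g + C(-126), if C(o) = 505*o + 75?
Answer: -208633/7 ≈ -29805.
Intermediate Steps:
R = -1920
C(o) = 75 + 505*o
g = 236252/7 (g = ((51812 - 1920) - 1*(-186360))/7 = (49892 + 186360)/7 = (⅐)*236252 = 236252/7 ≈ 33750.)
g + C(-126) = 236252/7 + (75 + 505*(-126)) = 236252/7 + (75 - 63630) = 236252/7 - 63555 = -208633/7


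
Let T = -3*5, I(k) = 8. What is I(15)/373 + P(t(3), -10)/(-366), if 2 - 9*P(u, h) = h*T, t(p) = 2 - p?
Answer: 40778/614331 ≈ 0.066378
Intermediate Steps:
T = -15
P(u, h) = 2/9 + 5*h/3 (P(u, h) = 2/9 - h*(-15)/9 = 2/9 - (-5)*h/3 = 2/9 + 5*h/3)
I(15)/373 + P(t(3), -10)/(-366) = 8/373 + (2/9 + (5/3)*(-10))/(-366) = 8*(1/373) + (2/9 - 50/3)*(-1/366) = 8/373 - 148/9*(-1/366) = 8/373 + 74/1647 = 40778/614331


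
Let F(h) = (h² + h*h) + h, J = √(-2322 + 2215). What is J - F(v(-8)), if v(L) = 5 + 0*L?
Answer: -55 + I*√107 ≈ -55.0 + 10.344*I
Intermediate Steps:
J = I*√107 (J = √(-107) = I*√107 ≈ 10.344*I)
v(L) = 5 (v(L) = 5 + 0 = 5)
F(h) = h + 2*h² (F(h) = (h² + h²) + h = 2*h² + h = h + 2*h²)
J - F(v(-8)) = I*√107 - 5*(1 + 2*5) = I*√107 - 5*(1 + 10) = I*√107 - 5*11 = I*√107 - 1*55 = I*√107 - 55 = -55 + I*√107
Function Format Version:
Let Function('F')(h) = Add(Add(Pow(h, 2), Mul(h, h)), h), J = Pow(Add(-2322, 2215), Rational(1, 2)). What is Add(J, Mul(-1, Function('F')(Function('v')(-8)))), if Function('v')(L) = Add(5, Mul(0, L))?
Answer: Add(-55, Mul(I, Pow(107, Rational(1, 2)))) ≈ Add(-55.000, Mul(10.344, I))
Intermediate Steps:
J = Mul(I, Pow(107, Rational(1, 2))) (J = Pow(-107, Rational(1, 2)) = Mul(I, Pow(107, Rational(1, 2))) ≈ Mul(10.344, I))
Function('v')(L) = 5 (Function('v')(L) = Add(5, 0) = 5)
Function('F')(h) = Add(h, Mul(2, Pow(h, 2))) (Function('F')(h) = Add(Add(Pow(h, 2), Pow(h, 2)), h) = Add(Mul(2, Pow(h, 2)), h) = Add(h, Mul(2, Pow(h, 2))))
Add(J, Mul(-1, Function('F')(Function('v')(-8)))) = Add(Mul(I, Pow(107, Rational(1, 2))), Mul(-1, Mul(5, Add(1, Mul(2, 5))))) = Add(Mul(I, Pow(107, Rational(1, 2))), Mul(-1, Mul(5, Add(1, 10)))) = Add(Mul(I, Pow(107, Rational(1, 2))), Mul(-1, Mul(5, 11))) = Add(Mul(I, Pow(107, Rational(1, 2))), Mul(-1, 55)) = Add(Mul(I, Pow(107, Rational(1, 2))), -55) = Add(-55, Mul(I, Pow(107, Rational(1, 2))))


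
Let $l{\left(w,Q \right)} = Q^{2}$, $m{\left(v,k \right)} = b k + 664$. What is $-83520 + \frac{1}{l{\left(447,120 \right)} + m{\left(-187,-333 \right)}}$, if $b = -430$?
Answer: $- \frac{13217374079}{158254} \approx -83520.0$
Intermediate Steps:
$m{\left(v,k \right)} = 664 - 430 k$ ($m{\left(v,k \right)} = - 430 k + 664 = 664 - 430 k$)
$-83520 + \frac{1}{l{\left(447,120 \right)} + m{\left(-187,-333 \right)}} = -83520 + \frac{1}{120^{2} + \left(664 - -143190\right)} = -83520 + \frac{1}{14400 + \left(664 + 143190\right)} = -83520 + \frac{1}{14400 + 143854} = -83520 + \frac{1}{158254} = - \frac{13217374079}{158254}$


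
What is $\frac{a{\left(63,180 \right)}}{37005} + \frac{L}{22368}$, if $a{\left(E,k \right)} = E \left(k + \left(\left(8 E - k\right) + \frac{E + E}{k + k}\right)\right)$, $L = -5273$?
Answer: $\frac{859324309}{1379546400} \approx 0.6229$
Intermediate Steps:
$a{\left(E,k \right)} = E \left(8 E + \frac{E}{k}\right)$ ($a{\left(E,k \right)} = E \left(k + \left(\left(- k + 8 E\right) + \frac{2 E}{2 k}\right)\right) = E \left(k + \left(\left(- k + 8 E\right) + 2 E \frac{1}{2 k}\right)\right) = E \left(k + \left(\left(- k + 8 E\right) + \frac{E}{k}\right)\right) = E \left(k + \left(- k + 8 E + \frac{E}{k}\right)\right) = E \left(8 E + \frac{E}{k}\right)$)
$\frac{a{\left(63,180 \right)}}{37005} + \frac{L}{22368} = \frac{63^{2} \cdot \frac{1}{180} \left(1 + 8 \cdot 180\right)}{37005} - \frac{5273}{22368} = 3969 \cdot \frac{1}{180} \left(1 + 1440\right) \frac{1}{37005} - \frac{5273}{22368} = 3969 \cdot \frac{1}{180} \cdot 1441 \cdot \frac{1}{37005} - \frac{5273}{22368} = \frac{635481}{20} \cdot \frac{1}{37005} - \frac{5273}{22368} = \frac{211827}{246700} - \frac{5273}{22368} = \frac{859324309}{1379546400}$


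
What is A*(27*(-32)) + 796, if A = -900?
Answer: 778396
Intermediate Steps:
A*(27*(-32)) + 796 = -24300*(-32) + 796 = -900*(-864) + 796 = 777600 + 796 = 778396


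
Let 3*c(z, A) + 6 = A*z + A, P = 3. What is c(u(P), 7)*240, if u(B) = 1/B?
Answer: 800/3 ≈ 266.67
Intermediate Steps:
u(B) = 1/B
c(z, A) = -2 + A/3 + A*z/3 (c(z, A) = -2 + (A*z + A)/3 = -2 + (A + A*z)/3 = -2 + (A/3 + A*z/3) = -2 + A/3 + A*z/3)
c(u(P), 7)*240 = (-2 + (1/3)*7 + (1/3)*7/3)*240 = (-2 + 7/3 + (1/3)*7*(1/3))*240 = (-2 + 7/3 + 7/9)*240 = (10/9)*240 = 800/3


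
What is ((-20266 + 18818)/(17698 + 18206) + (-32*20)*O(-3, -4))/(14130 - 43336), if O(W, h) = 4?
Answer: 11489461/131076528 ≈ 0.087655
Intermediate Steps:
((-20266 + 18818)/(17698 + 18206) + (-32*20)*O(-3, -4))/(14130 - 43336) = ((-20266 + 18818)/(17698 + 18206) - 32*20*4)/(14130 - 43336) = (-1448/35904 - 640*4)/(-29206) = (-1448*1/35904 - 2560)*(-1/29206) = (-181/4488 - 2560)*(-1/29206) = -11489461/4488*(-1/29206) = 11489461/131076528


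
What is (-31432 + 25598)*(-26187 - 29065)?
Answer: 322340168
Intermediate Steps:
(-31432 + 25598)*(-26187 - 29065) = -5834*(-55252) = 322340168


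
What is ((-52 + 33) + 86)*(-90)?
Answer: -6030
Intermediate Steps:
((-52 + 33) + 86)*(-90) = (-19 + 86)*(-90) = 67*(-90) = -6030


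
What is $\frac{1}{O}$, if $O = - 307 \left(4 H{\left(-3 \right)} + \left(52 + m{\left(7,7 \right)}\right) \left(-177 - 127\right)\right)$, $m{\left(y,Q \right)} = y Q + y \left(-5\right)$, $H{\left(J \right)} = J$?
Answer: $\frac{1}{6163332} \approx 1.6225 \cdot 10^{-7}$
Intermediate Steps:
$m{\left(y,Q \right)} = - 5 y + Q y$ ($m{\left(y,Q \right)} = Q y - 5 y = - 5 y + Q y$)
$O = 6163332$ ($O = - 307 \left(4 \left(-3\right) + \left(52 + 7 \left(-5 + 7\right)\right) \left(-177 - 127\right)\right) = - 307 \left(-12 + \left(52 + 7 \cdot 2\right) \left(-304\right)\right) = - 307 \left(-12 + \left(52 + 14\right) \left(-304\right)\right) = - 307 \left(-12 + 66 \left(-304\right)\right) = - 307 \left(-12 - 20064\right) = \left(-307\right) \left(-20076\right) = 6163332$)
$\frac{1}{O} = \frac{1}{6163332}$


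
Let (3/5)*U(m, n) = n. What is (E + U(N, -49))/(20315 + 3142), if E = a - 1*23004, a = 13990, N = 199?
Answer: -27287/70371 ≈ -0.38776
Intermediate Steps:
U(m, n) = 5*n/3
E = -9014 (E = 13990 - 1*23004 = 13990 - 23004 = -9014)
(E + U(N, -49))/(20315 + 3142) = (-9014 + (5/3)*(-49))/(20315 + 3142) = (-9014 - 245/3)/23457 = -27287/3*1/23457 = -27287/70371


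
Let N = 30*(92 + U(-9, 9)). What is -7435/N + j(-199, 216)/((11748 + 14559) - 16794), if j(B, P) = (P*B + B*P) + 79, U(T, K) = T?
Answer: -18972851/1579158 ≈ -12.015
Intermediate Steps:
j(B, P) = 79 + 2*B*P (j(B, P) = (B*P + B*P) + 79 = 2*B*P + 79 = 79 + 2*B*P)
N = 2490 (N = 30*(92 - 9) = 30*83 = 2490)
-7435/N + j(-199, 216)/((11748 + 14559) - 16794) = -7435/2490 + (79 + 2*(-199)*216)/((11748 + 14559) - 16794) = -7435*1/2490 + (79 - 85968)/(26307 - 16794) = -1487/498 - 85889/9513 = -18972851/1579158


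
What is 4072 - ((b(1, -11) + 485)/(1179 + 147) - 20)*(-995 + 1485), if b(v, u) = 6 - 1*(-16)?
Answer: 232639/17 ≈ 13685.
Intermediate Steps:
b(v, u) = 22 (b(v, u) = 6 + 16 = 22)
4072 - ((b(1, -11) + 485)/(1179 + 147) - 20)*(-995 + 1485) = 4072 - ((22 + 485)/(1179 + 147) - 20)*(-995 + 1485) = 4072 - (507/1326 - 20)*490 = 4072 - (507*(1/1326) - 20)*490 = 4072 - (13/34 - 20)*490 = 4072 - (-667)*490/34 = 4072 - 1*(-163415/17) = 4072 + 163415/17 = 232639/17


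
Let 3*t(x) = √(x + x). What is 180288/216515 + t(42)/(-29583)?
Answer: 180288/216515 - 2*√21/88749 ≈ 0.83258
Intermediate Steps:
t(x) = √2*√x/3 (t(x) = √(x + x)/3 = √(2*x)/3 = (√2*√x)/3 = √2*√x/3)
180288/216515 + t(42)/(-29583) = 180288/216515 + (√2*√42/3)/(-29583) = 180288*(1/216515) + (2*√21/3)*(-1/29583) = 180288/216515 - 2*√21/88749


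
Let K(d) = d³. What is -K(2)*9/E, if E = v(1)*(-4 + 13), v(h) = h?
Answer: -8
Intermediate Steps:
E = 9 (E = 1*(-4 + 13) = 1*9 = 9)
-K(2)*9/E = -2³*9/9 = -8*9/9 = -72/9 = -1*8 = -8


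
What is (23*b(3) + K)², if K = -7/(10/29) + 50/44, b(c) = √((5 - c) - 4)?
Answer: (1054 - 1265*I*√2)²/3025 ≈ -690.75 - 1246.7*I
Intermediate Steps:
b(c) = √(1 - c)
K = -1054/55 (K = -7/(10*(1/29)) + 50*(1/44) = -7/10/29 + 25/22 = -7*29/10 + 25/22 = -203/10 + 25/22 = -1054/55 ≈ -19.164)
(23*b(3) + K)² = (23*√(1 - 1*3) - 1054/55)² = (23*√(1 - 3) - 1054/55)² = (23*√(-2) - 1054/55)² = (23*(I*√2) - 1054/55)² = (23*I*√2 - 1054/55)² = (-1054/55 + 23*I*√2)²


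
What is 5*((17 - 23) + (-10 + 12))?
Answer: -20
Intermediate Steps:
5*((17 - 23) + (-10 + 12)) = 5*(-6 + 2) = 5*(-4) = -20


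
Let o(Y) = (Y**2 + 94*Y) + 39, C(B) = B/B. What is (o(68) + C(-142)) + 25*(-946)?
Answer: -12594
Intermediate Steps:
C(B) = 1
o(Y) = 39 + Y**2 + 94*Y
(o(68) + C(-142)) + 25*(-946) = ((39 + 68**2 + 94*68) + 1) + 25*(-946) = ((39 + 4624 + 6392) + 1) - 23650 = (11055 + 1) - 23650 = 11056 - 23650 = -12594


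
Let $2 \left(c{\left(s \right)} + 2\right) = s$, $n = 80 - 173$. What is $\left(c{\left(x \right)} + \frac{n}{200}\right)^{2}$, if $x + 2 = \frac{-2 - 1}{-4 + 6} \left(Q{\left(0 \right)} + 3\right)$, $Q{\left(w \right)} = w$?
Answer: $\frac{1306449}{40000} \approx 32.661$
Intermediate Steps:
$n = -93$ ($n = 80 - 173 = -93$)
$x = - \frac{13}{2}$ ($x = -2 + \frac{-2 - 1}{-4 + 6} \left(0 + 3\right) = -2 + - \frac{3}{2} \cdot 3 = -2 + \left(-3\right) \frac{1}{2} \cdot 3 = -2 - \frac{9}{2} = - \frac{13}{2} \approx -6.5$)
$c{\left(s \right)} = -2 + \frac{s}{2}$
$\left(c{\left(x \right)} + \frac{n}{200}\right)^{2} = \left(\left(-2 + \frac{1}{2} \left(- \frac{13}{2}\right)\right) - \frac{93}{200}\right)^{2} = \left(\left(-2 - \frac{13}{4}\right) - \frac{93}{200}\right)^{2} = \left(- \frac{21}{4} - \frac{93}{200}\right)^{2} = \left(- \frac{1143}{200}\right)^{2} = \frac{1306449}{40000}$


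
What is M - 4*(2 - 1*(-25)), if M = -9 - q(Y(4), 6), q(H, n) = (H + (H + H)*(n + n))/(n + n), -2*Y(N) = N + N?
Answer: -326/3 ≈ -108.67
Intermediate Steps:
Y(N) = -N (Y(N) = -(N + N)/2 = -N)
q(H, n) = (H + 4*H*n)/(2*n) (q(H, n) = (H + (2*H)*(2*n))/((2*n)) = (H + 4*H*n)*(1/(2*n)) = (H + 4*H*n)/(2*n))
M = -⅔ (M = -9 - (2*(-1*4) + (½)*(-1*4)/6) = -9 - (2*(-4) + (½)*(-4)*(⅙)) = -9 - (-8 - ⅓) = -9 - 1*(-25/3) = -9 + 25/3 = -⅔ ≈ -0.66667)
M - 4*(2 - 1*(-25)) = -⅔ - 4*(2 - 1*(-25)) = -⅔ - 4*(2 + 25) = -⅔ - 4*27 = -⅔ - 108 = -326/3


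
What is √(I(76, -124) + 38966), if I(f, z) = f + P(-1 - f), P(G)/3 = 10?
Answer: 4*√2442 ≈ 197.67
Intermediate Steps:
P(G) = 30 (P(G) = 3*10 = 30)
I(f, z) = 30 + f (I(f, z) = f + 30 = 30 + f)
√(I(76, -124) + 38966) = √((30 + 76) + 38966) = √(106 + 38966) = √39072 = 4*√2442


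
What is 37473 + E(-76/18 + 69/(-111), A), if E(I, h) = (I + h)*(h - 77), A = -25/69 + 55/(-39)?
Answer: 125678595310/3307837 ≈ 37994.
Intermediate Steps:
A = -530/299 (A = -25*1/69 + 55*(-1/39) = -25/69 - 55/39 = -530/299 ≈ -1.7726)
E(I, h) = (-77 + h)*(I + h) (E(I, h) = (I + h)*(-77 + h) = (-77 + h)*(I + h))
37473 + E(-76/18 + 69/(-111), A) = 37473 + ((-530/299)² - 77*(-76/18 + 69/(-111)) - 77*(-530/299) + (-76/18 + 69/(-111))*(-530/299)) = 37473 + (280900/89401 - 77*(-76*1/18 + 69*(-1/111)) + 40810/299 + (-76*1/18 + 69*(-1/111))*(-530/299)) = 37473 + (280900/89401 - 77*(-38/9 - 23/37) + 40810/299 + (-38/9 - 23/37)*(-530/299)) = 37473 + (280900/89401 - 77*(-1613/333) + 40810/299 - 1613/333*(-530/299)) = 37473 + (280900/89401 + 124201/333 + 40810/299 + 854890/99567) = 37473 + 1724019409/3307837 = 125678595310/3307837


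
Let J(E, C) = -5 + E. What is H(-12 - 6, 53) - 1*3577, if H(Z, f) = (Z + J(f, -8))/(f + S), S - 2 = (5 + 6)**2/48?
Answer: -9874657/2761 ≈ -3576.5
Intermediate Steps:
S = 217/48 (S = 2 + (5 + 6)**2/48 = 2 + 11**2*(1/48) = 2 + 121*(1/48) = 2 + 121/48 = 217/48 ≈ 4.5208)
H(Z, f) = (-5 + Z + f)/(217/48 + f) (H(Z, f) = (Z + (-5 + f))/(f + 217/48) = (-5 + Z + f)/(217/48 + f))
H(-12 - 6, 53) - 1*3577 = 48*(-5 + (-12 - 6) + 53)/(217 + 48*53) - 1*3577 = 48*(-5 - 18 + 53)/(217 + 2544) - 3577 = 48*30/2761 - 3577 = 48*(1/2761)*30 - 3577 = 1440/2761 - 3577 = -9874657/2761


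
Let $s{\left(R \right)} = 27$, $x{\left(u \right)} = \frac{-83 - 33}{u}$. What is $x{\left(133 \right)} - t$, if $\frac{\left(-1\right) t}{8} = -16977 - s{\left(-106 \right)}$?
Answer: $- \frac{18092372}{133} \approx -1.3603 \cdot 10^{5}$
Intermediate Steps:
$x{\left(u \right)} = - \frac{116}{u}$
$t = 136032$ ($t = - 8 \left(-16977 - 27\right) = \left(-8\right) \left(-17004\right) = 136032$)
$x{\left(133 \right)} - t = - \frac{116}{133} - 136032 = - \frac{18092372}{133}$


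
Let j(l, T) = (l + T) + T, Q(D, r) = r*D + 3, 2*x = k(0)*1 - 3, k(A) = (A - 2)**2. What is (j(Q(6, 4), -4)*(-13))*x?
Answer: -247/2 ≈ -123.50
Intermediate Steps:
k(A) = (-2 + A)**2
x = 1/2 (x = ((-2 + 0)**2*1 - 3)/2 = ((-2)**2*1 - 3)/2 = (4*1 - 3)/2 = (4 - 3)/2 = (1/2)*1 = 1/2 ≈ 0.50000)
Q(D, r) = 3 + D*r (Q(D, r) = D*r + 3 = 3 + D*r)
j(l, T) = l + 2*T (j(l, T) = (T + l) + T = l + 2*T)
(j(Q(6, 4), -4)*(-13))*x = (((3 + 6*4) + 2*(-4))*(-13))*(1/2) = (((3 + 24) - 8)*(-13))*(1/2) = ((27 - 8)*(-13))*(1/2) = (19*(-13))*(1/2) = -247*1/2 = -247/2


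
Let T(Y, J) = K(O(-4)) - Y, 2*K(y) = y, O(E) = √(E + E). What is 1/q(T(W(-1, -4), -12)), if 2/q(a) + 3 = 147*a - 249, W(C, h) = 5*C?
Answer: 483/2 + 147*I*√2/2 ≈ 241.5 + 103.94*I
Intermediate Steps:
O(E) = √2*√E (O(E) = √(2*E) = √2*√E)
K(y) = y/2
T(Y, J) = -Y + I*√2 (T(Y, J) = (√2*√(-4))/2 - Y = (√2*(2*I))/2 - Y = (2*I*√2)/2 - Y = I*√2 - Y = -Y + I*√2)
q(a) = 2/(-252 + 147*a) (q(a) = 2/(-3 + (147*a - 249)) = 2/(-3 + (-249 + 147*a)) = 2/(-252 + 147*a))
1/q(T(W(-1, -4), -12)) = 1/(2/(21*(-12 + 7*(-5*(-1) + I*√2)))) = 1/(2/(21*(-12 + 7*(-1*(-5) + I*√2)))) = 1/(2/(21*(-12 + 7*(5 + I*√2)))) = 1/(2/(21*(-12 + (35 + 7*I*√2)))) = 1/(2/(21*(23 + 7*I*√2))) = 483/2 + 147*I*√2/2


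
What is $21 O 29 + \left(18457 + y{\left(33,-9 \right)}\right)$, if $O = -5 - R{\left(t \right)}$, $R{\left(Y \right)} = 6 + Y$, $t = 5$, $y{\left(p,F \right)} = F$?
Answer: $8704$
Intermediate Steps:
$O = -16$ ($O = -5 - \left(6 + 5\right) = -5 - 11 = -16$)
$21 O 29 + \left(18457 + y{\left(33,-9 \right)}\right) = 21 \left(-16\right) 29 + \left(18457 - 9\right) = \left(-336\right) 29 + 18448 = -9744 + 18448 = 8704$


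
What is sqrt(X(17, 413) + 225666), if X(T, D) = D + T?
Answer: 4*sqrt(14131) ≈ 475.50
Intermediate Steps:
sqrt(X(17, 413) + 225666) = sqrt((413 + 17) + 225666) = sqrt(430 + 225666) = sqrt(226096) = 4*sqrt(14131)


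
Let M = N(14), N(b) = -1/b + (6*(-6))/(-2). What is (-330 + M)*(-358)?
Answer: 782051/7 ≈ 1.1172e+5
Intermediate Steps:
N(b) = 18 - 1/b (N(b) = -1/b - 36*(-1/2) = -1/b + 18 = 18 - 1/b)
M = 251/14 (M = 18 - 1/14 = 251/14 ≈ 17.929)
(-330 + M)*(-358) = (-330 + 251/14)*(-358) = -4369/14*(-358) = 782051/7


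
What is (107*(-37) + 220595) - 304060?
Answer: -87424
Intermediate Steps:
(107*(-37) + 220595) - 304060 = (-3959 + 220595) - 304060 = 216636 - 304060 = -87424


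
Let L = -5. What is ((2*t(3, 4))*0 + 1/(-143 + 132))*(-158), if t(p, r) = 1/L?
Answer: 158/11 ≈ 14.364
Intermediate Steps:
t(p, r) = -⅕ (t(p, r) = 1/(-5) = -⅕)
((2*t(3, 4))*0 + 1/(-143 + 132))*(-158) = ((2*(-⅕))*0 + 1/(-143 + 132))*(-158) = (-⅖*0 + 1/(-11))*(-158) = (0 - 1/11)*(-158) = -1/11*(-158) = 158/11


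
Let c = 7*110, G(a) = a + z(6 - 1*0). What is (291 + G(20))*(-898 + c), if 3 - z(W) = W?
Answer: -39424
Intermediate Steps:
z(W) = 3 - W
G(a) = -3 + a (G(a) = a + (3 - (6 - 1*0)) = a + (3 - (6 + 0)) = a + (3 - 1*6) = a + (3 - 6) = a - 3 = -3 + a)
c = 770
(291 + G(20))*(-898 + c) = (291 + (-3 + 20))*(-898 + 770) = (291 + 17)*(-128) = 308*(-128) = -39424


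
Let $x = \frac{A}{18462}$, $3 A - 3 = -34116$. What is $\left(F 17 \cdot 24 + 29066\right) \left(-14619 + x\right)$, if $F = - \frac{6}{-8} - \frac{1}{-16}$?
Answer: $- \frac{15869202584455}{36924} \approx -4.2978 \cdot 10^{8}$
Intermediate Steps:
$A = -11371$ ($A = 1 + \frac{1}{3} \left(-34116\right) = 1 - 11372 = -11371$)
$F = \frac{13}{16}$ ($F = \left(-6\right) \left(- \frac{1}{8}\right) - - \frac{1}{16} = \frac{3}{4} + \frac{1}{16} = \frac{13}{16} \approx 0.8125$)
$x = - \frac{11371}{18462} \approx -0.61591$
$\left(F 17 \cdot 24 + 29066\right) \left(-14619 + x\right) = \left(\frac{13}{16} \cdot 17 \cdot 24 + 29066\right) \left(-14619 - \frac{11371}{18462}\right) = \left(\frac{221}{16} \cdot 24 + 29066\right) \left(- \frac{269907349}{18462}\right) = \left(\frac{663}{2} + 29066\right) \left(- \frac{269907349}{18462}\right) = \frac{58795}{2} \left(- \frac{269907349}{18462}\right) = - \frac{15869202584455}{36924}$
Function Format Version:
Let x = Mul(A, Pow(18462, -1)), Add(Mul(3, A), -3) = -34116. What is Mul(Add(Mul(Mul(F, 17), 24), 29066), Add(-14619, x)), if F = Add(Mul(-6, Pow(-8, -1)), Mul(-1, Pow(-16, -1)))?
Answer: Rational(-15869202584455, 36924) ≈ -4.2978e+8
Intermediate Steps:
A = -11371 (A = Add(1, Mul(Rational(1, 3), -34116)) = Add(1, -11372) = -11371)
F = Rational(13, 16) (F = Add(Mul(-6, Rational(-1, 8)), Mul(-1, Rational(-1, 16))) = Add(Rational(3, 4), Rational(1, 16)) = Rational(13, 16) ≈ 0.81250)
x = Rational(-11371, 18462) (x = Mul(-11371, Pow(18462, -1)) = Mul(-11371, Rational(1, 18462)) = Rational(-11371, 18462) ≈ -0.61591)
Mul(Add(Mul(Mul(F, 17), 24), 29066), Add(-14619, x)) = Mul(Add(Mul(Mul(Rational(13, 16), 17), 24), 29066), Add(-14619, Rational(-11371, 18462))) = Mul(Add(Mul(Rational(221, 16), 24), 29066), Rational(-269907349, 18462)) = Mul(Add(Rational(663, 2), 29066), Rational(-269907349, 18462)) = Mul(Rational(58795, 2), Rational(-269907349, 18462)) = Rational(-15869202584455, 36924)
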